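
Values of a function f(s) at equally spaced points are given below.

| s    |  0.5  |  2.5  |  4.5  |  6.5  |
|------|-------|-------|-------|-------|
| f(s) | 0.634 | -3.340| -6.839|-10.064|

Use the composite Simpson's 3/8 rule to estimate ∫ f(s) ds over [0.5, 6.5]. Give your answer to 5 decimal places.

h = 2, n = 3.
(3h/8)·[y₀ + 3y₁ + 3y₂ + y₃] = 0.75·(-39.967) = -29.97525.

-29.97525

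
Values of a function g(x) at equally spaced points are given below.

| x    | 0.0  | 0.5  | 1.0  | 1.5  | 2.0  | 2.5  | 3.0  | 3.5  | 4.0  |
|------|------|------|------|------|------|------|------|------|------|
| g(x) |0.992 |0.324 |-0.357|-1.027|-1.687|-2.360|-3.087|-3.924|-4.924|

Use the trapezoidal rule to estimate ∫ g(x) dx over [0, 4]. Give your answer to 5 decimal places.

-7.04200

h = 0.5, n = 8.
(h/2)·[y₀ + 2y₁ + 2y₂ + 2y₃ + 2y₄ + 2y₅ + 2y₆ + 2y₇ + y₈] = 0.25·(-28.168) = -7.04200.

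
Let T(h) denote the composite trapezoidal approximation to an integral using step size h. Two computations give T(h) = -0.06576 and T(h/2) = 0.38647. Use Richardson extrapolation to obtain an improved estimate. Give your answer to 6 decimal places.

R = (4·T(h/2) − T(h)) / 3 = (4·0.38647 − (-0.06576))/3 = (1.61164)/3 = 0.537213.

0.537213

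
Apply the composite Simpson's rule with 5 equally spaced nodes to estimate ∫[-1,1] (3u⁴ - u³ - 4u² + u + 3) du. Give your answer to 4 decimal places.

4.5833

h = (1 − (-1))/4 = 0.5.
Nodes u₀,…,u₄ = -1, -0.5, 0, 0.5, 1.
f(u) = 3u⁴ - u³ - 4u² + u + 3: f₀=2, f₁=1.8125, f₂=3, f₃=2.5625, f₄=2.
(h/3)·[f₀ + 4f₁ + 2f₂ + 4f₃ + f₄] = 0.166667·(27.5) = 4.5833.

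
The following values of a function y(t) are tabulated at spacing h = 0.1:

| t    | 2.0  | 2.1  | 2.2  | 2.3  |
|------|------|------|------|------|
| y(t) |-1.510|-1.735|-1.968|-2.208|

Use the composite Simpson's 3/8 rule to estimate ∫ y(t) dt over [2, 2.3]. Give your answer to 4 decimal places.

h = 0.1, n = 3.
(3h/8)·[y₀ + 3y₁ + 3y₂ + y₃] = 0.0375·(-14.827) = -0.5560.

-0.5560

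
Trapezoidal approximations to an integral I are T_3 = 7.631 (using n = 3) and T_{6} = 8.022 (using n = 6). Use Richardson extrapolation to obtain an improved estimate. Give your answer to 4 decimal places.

8.1523

R = (4·T_{6} − T_3) / 3 = (4·8.022 − 7.631)/3 = (24.457)/3 = 8.1523.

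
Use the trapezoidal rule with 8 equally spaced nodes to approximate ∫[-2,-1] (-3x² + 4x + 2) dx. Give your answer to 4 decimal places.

-11.0102

h = (-1 − (-2))/7 = 0.142857.
Nodes x₀,…,x₇ = -2, -1.857143, -1.714286, -1.571429, -1.428571, -1.285714, -1.142857, -1.
f(x) = -3x² + 4x + 2: f₀=-18, f₁=-15.775510, f₂=-13.673469, f₃=-11.693878, f₄=-9.836735, f₅=-8.102041, f₆=-6.489796, f₇=-5.
(h/2)·[f₀ + 2f₁ + 2f₂ + 2f₃ + 2f₄ + 2f₅ + 2f₆ + f₇] = 0.071429·(-154.142857) = -11.0102.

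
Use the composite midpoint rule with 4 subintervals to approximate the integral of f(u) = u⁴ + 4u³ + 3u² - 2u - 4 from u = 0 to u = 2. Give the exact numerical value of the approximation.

17.4453125

h = (2 − 0)/4 = 0.5.
Midpoints m₁,…,m₄ = 0.25, 0.75, 1.25, 1.75.
f(m₁)=-4.24609375, f(m₂)=-1.80859375, f(m₃)=8.44140625, f(m₄)=32.50390625.
h·[f(m₁) + f(m₂) + f(m₃) + f(m₄)] = 0.5·(34.890625) = 17.4453125.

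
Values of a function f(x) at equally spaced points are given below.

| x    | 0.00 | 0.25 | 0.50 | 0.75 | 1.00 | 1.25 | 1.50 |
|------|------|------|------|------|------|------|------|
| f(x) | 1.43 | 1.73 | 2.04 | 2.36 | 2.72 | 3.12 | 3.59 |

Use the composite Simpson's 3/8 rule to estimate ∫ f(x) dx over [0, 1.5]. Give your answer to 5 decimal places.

h = 0.25, n = 6.
(3h/8)·[y₀ + 3y₁ + 3y₂ + 2y₃ + 3y₄ + 3y₅ + y₆] = 0.09375·(38.57) = 3.61594.

3.61594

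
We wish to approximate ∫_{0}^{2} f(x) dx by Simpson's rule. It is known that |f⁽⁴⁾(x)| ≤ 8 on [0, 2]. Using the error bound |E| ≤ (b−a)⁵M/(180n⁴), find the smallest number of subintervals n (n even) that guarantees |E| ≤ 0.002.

6

Need 256/(180n⁴) ≤ 0.002.
n⁴ ≥ 256/(180·0.002) = 711.111 ⇒ n ≥ 5.1640, so the smallest even n is 6. (n must be even for Simpson's rule.)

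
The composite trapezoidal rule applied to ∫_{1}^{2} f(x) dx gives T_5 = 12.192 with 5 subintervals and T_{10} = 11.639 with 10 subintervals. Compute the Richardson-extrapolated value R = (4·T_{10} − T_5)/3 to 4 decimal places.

11.4547

R = (4·T_{10} − T_5) / 3 = (4·11.639 − 12.192)/3 = (34.364)/3 = 11.4547.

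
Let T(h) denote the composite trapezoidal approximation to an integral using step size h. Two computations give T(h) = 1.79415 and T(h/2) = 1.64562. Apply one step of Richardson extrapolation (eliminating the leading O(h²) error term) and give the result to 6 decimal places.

R = (4·T(h/2) − T(h)) / 3 = (4·1.64562 − 1.79415)/3 = (4.78833)/3 = 1.596110.

1.596110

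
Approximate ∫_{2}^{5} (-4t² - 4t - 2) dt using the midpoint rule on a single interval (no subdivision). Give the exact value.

M = (b−a)·f(3.5) = 3·(-65) = -195.

-195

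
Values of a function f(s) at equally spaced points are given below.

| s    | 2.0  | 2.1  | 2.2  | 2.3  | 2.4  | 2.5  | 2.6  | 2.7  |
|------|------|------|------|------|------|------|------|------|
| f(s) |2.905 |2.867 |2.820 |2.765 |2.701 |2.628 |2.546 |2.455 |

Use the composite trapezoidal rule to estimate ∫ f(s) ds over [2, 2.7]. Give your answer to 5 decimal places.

h = 0.1, n = 7.
(h/2)·[y₀ + 2y₁ + 2y₂ + 2y₃ + 2y₄ + 2y₅ + 2y₆ + y₇] = 0.05·(38.014) = 1.90070.

1.90070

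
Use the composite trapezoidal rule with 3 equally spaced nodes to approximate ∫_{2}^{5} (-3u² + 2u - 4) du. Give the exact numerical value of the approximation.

-111.375

h = (5 − 2)/2 = 1.5.
Nodes u₀,…,u₂ = 2, 3.5, 5.
f(u) = -3u² + 2u - 4: f₀=-12, f₁=-33.75, f₂=-69.
(h/2)·[f₀ + 2f₁ + f₂] = 0.75·(-148.5) = -111.375.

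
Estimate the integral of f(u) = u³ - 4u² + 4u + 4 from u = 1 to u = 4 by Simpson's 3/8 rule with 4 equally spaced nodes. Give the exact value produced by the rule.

21.75

h = (4 − 1)/3 = 1.
Nodes u₀,…,u₃ = 1, 2, 3, 4.
f(u) = u³ - 4u² + 4u + 4: f₀=5, f₁=4, f₂=7, f₃=20.
(3h/8)·[f₀ + 3f₁ + 3f₂ + f₃] = 0.375·(58) = 21.75.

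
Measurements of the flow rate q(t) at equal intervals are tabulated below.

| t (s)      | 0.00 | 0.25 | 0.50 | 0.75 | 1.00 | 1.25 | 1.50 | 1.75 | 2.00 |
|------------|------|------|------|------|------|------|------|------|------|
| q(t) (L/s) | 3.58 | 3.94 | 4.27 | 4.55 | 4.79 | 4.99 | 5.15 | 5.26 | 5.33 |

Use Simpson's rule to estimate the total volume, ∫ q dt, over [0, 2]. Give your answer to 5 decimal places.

h = 0.25, n = 8.
(h/3)·[y₀ + 4y₁ + 2y₂ + 4y₃ + 2y₄ + 4y₅ + 2y₆ + 4y₇ + y₈] = 0.083333·(112.29) = 9.35750.

9.35750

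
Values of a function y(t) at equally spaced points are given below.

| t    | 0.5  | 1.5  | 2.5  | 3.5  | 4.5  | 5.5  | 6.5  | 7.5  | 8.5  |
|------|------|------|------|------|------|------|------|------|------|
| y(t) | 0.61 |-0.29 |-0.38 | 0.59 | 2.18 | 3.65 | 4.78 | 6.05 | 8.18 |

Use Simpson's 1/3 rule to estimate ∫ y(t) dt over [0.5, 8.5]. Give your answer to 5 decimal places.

20.65000

h = 1, n = 8.
(h/3)·[y₀ + 4y₁ + 2y₂ + 4y₃ + 2y₄ + 4y₅ + 2y₆ + 4y₇ + y₈] = 0.333333·(61.95) = 20.65000.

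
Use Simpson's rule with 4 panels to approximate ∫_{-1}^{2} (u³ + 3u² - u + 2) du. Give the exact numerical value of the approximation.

17.25

h = (2 − (-1))/4 = 0.75.
Nodes u₀,…,u₄ = -1, -0.25, 0.5, 1.25, 2.
f(u) = u³ + 3u² - u + 2: f₀=5, f₁=2.421875, f₂=2.375, f₃=7.390625, f₄=20.
(h/3)·[f₀ + 4f₁ + 2f₂ + 4f₃ + f₄] = 0.25·(69) = 17.25.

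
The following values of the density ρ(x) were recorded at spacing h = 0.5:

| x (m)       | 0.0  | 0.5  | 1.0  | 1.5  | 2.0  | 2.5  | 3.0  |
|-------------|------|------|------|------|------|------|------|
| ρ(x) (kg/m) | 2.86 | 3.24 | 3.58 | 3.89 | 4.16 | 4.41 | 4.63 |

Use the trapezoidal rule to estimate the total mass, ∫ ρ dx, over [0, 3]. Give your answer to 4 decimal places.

11.5125

h = 0.5, n = 6.
(h/2)·[y₀ + 2y₁ + 2y₂ + 2y₃ + 2y₄ + 2y₅ + y₆] = 0.25·(46.05) = 11.5125.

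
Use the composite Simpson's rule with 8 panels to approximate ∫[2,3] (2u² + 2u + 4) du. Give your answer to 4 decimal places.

21.6667

h = (3 − 2)/8 = 0.125.
Nodes u₀,…,u₈ = 2, 2.125, 2.25, 2.375, 2.5, 2.625, 2.75, 2.875, 3.
f(u) = 2u² + 2u + 4: f₀=16, f₁=17.28125, f₂=18.625, f₃=20.03125, f₄=21.5, f₅=23.03125, f₆=24.625, f₇=26.28125, f₈=28.
(h/3)·[f₀ + 4f₁ + 2f₂ + 4f₃ + 2f₄ + 4f₅ + 2f₆ + 4f₇ + f₈] = 0.041667·(520) = 21.6667.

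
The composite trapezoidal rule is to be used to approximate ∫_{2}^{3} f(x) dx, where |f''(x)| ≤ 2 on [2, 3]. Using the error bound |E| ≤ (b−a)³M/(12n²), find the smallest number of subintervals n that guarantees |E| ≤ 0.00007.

49

Need 2/(12n²) ≤ 0.00007.
n² ≥ 2/(12·0.00007) = 2380.95 ⇒ n ≥ 48.7950, so the smallest n is 49.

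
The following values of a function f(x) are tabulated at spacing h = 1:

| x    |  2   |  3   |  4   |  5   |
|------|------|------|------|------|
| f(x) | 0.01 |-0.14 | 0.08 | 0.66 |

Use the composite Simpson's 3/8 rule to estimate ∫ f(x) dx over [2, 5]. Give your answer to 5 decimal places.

h = 1, n = 3.
(3h/8)·[y₀ + 3y₁ + 3y₂ + y₃] = 0.375·(0.49) = 0.18375.

0.18375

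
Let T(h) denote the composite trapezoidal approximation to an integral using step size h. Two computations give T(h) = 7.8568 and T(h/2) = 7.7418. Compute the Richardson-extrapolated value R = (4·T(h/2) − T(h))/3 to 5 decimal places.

7.70347

R = (4·T(h/2) − T(h)) / 3 = (4·7.7418 − 7.8568)/3 = (23.1104)/3 = 7.70347.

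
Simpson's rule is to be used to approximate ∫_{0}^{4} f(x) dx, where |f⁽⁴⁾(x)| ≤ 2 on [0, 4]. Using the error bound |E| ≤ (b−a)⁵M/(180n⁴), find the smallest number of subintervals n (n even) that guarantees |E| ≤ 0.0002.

16

Need 2048/(180n⁴) ≤ 0.0002.
n⁴ ≥ 2048/(180·0.0002) = 56888.9 ⇒ n ≥ 15.4439, so the smallest even n is 16. (n must be even for Simpson's rule.)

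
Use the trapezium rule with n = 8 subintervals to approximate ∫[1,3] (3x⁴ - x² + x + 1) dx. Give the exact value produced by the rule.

144.13671875

h = (3 − 1)/8 = 0.25.
Nodes x₀,…,x₈ = 1, 1.25, 1.5, 1.75, 2, 2.25, 2.5, 2.75, 3.
f(x) = 3x⁴ - x² + x + 1: f₀=4, f₁=8.01171875, f₂=15.4375, f₃=27.82421875, f₄=47, f₅=75.07421875, f₆=114.4375, f₇=167.76171875, f₈=238.
(h/2)·[f₀ + 2f₁ + 2f₂ + 2f₃ + 2f₄ + 2f₅ + 2f₆ + 2f₇ + f₈] = 0.125·(1153.09375) = 144.13671875.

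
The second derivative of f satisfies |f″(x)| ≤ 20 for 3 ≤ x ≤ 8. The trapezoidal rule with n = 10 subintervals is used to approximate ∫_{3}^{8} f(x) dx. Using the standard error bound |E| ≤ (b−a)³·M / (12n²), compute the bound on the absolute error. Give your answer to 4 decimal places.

|E| ≤ (5)³·20 / (12·10²) = 2500/1200 = 2.0833.

2.0833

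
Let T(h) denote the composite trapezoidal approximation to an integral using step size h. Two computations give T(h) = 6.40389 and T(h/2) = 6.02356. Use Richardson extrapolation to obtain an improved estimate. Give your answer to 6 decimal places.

5.896783

R = (4·T(h/2) − T(h)) / 3 = (4·6.02356 − 6.40389)/3 = (17.69035)/3 = 5.896783.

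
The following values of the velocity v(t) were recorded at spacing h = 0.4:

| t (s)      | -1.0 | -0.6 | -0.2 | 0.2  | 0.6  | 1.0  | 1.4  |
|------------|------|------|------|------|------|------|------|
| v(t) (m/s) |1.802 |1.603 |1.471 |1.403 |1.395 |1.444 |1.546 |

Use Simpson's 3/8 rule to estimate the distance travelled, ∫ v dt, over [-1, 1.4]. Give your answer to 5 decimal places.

3.58395

h = 0.4, n = 6.
(3h/8)·[y₀ + 3y₁ + 3y₂ + 2y₃ + 3y₄ + 3y₅ + y₆] = 0.15·(23.893) = 3.58395.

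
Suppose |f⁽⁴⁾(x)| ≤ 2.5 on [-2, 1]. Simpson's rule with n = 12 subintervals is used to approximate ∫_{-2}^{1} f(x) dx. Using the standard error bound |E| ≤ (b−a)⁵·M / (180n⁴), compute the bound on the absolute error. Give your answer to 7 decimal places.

|E| ≤ (3)⁵·2.5 / (180·12⁴) = 607.5/3732480 = 0.0001628.

0.0001628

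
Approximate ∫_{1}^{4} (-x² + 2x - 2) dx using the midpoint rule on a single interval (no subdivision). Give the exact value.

M = (b−a)·f(2.5) = 3·(-3.25) = -9.75.

-9.75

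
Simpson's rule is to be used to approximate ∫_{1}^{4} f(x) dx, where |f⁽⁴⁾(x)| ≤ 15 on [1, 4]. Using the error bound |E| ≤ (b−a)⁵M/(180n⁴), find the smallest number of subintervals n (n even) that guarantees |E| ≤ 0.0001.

22

Need 3645/(180n⁴) ≤ 0.0001.
n⁴ ≥ 3645/(180·0.0001) = 202500 ⇒ n ≥ 21.2132, so the smallest even n is 22. (n must be even for Simpson's rule.)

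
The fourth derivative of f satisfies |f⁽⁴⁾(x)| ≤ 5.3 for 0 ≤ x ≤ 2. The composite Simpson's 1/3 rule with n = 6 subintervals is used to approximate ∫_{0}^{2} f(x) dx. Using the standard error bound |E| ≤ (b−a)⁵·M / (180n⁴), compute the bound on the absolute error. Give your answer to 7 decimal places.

0.0007270

|E| ≤ (2)⁵·5.3 / (180·6⁴) = 169.6/233280 = 0.0007270.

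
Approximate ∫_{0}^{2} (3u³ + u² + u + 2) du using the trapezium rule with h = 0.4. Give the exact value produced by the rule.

21.2

h = (2 − 0)/5 = 0.4.
Nodes u₀,…,u₅ = 0, 0.4, 0.8, 1.2, 1.6, 2.
f(u) = 3u³ + u² + u + 2: f₀=2, f₁=2.752, f₂=4.976, f₃=9.824, f₄=18.448, f₅=32.
(h/2)·[f₀ + 2f₁ + 2f₂ + 2f₃ + 2f₄ + f₅] = 0.2·(106) = 21.2.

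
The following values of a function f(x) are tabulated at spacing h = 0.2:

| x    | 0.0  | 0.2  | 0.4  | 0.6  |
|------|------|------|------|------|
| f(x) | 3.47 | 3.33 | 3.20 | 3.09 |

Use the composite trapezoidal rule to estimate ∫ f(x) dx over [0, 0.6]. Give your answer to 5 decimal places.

h = 0.2, n = 3.
(h/2)·[y₀ + 2y₁ + 2y₂ + y₃] = 0.1·(19.62) = 1.96200.

1.96200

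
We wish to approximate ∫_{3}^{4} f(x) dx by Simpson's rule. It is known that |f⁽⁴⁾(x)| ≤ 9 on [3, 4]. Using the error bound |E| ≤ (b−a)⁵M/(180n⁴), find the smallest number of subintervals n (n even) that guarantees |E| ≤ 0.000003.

Need 9/(180n⁴) ≤ 0.000003.
n⁴ ≥ 9/(180·0.000003) = 16666.7 ⇒ n ≥ 11.3622, so the smallest even n is 12. (n must be even for Simpson's rule.)

12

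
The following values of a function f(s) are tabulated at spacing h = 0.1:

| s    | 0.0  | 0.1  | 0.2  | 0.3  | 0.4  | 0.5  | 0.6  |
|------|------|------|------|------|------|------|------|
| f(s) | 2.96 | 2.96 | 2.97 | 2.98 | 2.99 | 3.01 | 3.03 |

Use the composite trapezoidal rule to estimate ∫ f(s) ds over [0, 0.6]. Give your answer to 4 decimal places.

1.7905

h = 0.1, n = 6.
(h/2)·[y₀ + 2y₁ + 2y₂ + 2y₃ + 2y₄ + 2y₅ + y₆] = 0.05·(35.81) = 1.7905.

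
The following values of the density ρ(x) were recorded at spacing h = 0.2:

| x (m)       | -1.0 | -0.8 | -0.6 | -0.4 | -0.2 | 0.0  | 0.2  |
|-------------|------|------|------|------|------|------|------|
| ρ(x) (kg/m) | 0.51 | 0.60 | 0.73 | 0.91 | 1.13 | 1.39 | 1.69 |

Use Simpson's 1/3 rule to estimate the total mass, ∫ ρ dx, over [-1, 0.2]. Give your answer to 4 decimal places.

1.1680

h = 0.2, n = 6.
(h/3)·[y₀ + 4y₁ + 2y₂ + 4y₃ + 2y₄ + 4y₅ + y₆] = 0.066667·(17.52) = 1.1680.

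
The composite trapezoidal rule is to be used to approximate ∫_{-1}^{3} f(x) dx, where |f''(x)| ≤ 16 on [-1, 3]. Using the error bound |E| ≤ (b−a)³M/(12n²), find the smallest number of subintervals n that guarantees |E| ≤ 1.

Need 1024/(12n²) ≤ 1.
n² ≥ 1024/(12·1) = 85.3333 ⇒ n ≥ 9.2376, so the smallest n is 10.

10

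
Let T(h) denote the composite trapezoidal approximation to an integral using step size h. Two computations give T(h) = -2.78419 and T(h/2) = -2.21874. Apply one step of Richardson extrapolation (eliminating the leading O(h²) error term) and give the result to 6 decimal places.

R = (4·T(h/2) − T(h)) / 3 = (4·(-2.21874) − (-2.78419))/3 = (-6.09077)/3 = -2.030257.

-2.030257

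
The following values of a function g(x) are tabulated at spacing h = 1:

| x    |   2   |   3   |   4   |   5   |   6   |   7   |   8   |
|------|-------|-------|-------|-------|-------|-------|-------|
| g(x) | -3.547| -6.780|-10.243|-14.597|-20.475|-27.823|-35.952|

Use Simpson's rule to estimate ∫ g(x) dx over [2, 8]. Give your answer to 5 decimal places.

h = 1, n = 6.
(h/3)·[y₀ + 4y₁ + 2y₂ + 4y₃ + 2y₄ + 4y₅ + y₆] = 0.333333·(-297.735) = -99.24500.

-99.24500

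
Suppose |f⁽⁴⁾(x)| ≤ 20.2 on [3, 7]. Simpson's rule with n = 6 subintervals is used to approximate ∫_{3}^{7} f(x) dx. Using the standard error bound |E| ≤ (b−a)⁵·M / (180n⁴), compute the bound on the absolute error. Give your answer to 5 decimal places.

|E| ≤ (4)⁵·20.2 / (180·6⁴) = 20684.8/233280 = 0.08867.

0.08867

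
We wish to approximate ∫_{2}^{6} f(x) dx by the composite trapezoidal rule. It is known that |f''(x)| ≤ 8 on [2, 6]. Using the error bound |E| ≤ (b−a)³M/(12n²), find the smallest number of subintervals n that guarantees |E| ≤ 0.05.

Need 512/(12n²) ≤ 0.05.
n² ≥ 512/(12·0.05) = 853.333 ⇒ n ≥ 29.2119, so the smallest n is 30.

30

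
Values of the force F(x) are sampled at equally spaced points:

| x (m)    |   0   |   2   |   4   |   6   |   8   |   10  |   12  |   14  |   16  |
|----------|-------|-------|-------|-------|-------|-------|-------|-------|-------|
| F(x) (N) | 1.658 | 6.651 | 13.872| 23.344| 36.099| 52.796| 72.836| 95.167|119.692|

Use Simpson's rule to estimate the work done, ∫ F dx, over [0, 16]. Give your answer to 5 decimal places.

h = 2, n = 8.
(h/3)·[y₀ + 4y₁ + 2y₂ + 4y₃ + 2y₄ + 4y₅ + 2y₆ + 4y₇ + y₈] = 0.666667·(1078.796) = 719.19733.

719.19733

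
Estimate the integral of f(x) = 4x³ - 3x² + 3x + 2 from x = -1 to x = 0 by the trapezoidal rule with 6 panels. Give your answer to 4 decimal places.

h = (0 − (-1))/6 = 0.166667.
Nodes x₀,…,x₆ = -1, -0.833333, -0.666667, -0.5, -0.333333, -0.166667, 0.
f(x) = 4x³ - 3x² + 3x + 2: f₀=-8, f₁=-4.898148, f₂=-2.518519, f₃=-0.75, f₄=0.518519, f₅=1.398148, f₆=2.
(h/2)·[f₀ + 2f₁ + 2f₂ + 2f₃ + 2f₄ + 2f₅ + f₆] = 0.083333·(-18.5) = -1.5417.

-1.5417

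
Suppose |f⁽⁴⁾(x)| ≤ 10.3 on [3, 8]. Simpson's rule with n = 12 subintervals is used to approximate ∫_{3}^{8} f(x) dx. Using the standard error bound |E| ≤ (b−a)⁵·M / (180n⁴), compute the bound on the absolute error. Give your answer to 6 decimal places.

0.008624

|E| ≤ (5)⁵·10.3 / (180·12⁴) = 32187.5/3732480 = 0.008624.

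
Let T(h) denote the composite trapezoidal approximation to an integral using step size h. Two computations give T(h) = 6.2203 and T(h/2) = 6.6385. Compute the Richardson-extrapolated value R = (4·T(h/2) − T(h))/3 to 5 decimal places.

R = (4·T(h/2) − T(h)) / 3 = (4·6.6385 − 6.2203)/3 = (20.3337)/3 = 6.77790.

6.77790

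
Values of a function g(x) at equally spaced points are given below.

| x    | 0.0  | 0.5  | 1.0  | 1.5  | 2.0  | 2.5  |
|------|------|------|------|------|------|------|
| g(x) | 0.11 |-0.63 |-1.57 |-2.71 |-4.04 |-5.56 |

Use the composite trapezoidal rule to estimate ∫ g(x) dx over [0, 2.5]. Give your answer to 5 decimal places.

-5.83750

h = 0.5, n = 5.
(h/2)·[y₀ + 2y₁ + 2y₂ + 2y₃ + 2y₄ + y₅] = 0.25·(-23.35) = -5.83750.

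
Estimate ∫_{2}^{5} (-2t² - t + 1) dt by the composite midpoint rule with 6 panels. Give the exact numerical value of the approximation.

-85.375

h = (5 − 2)/6 = 0.5.
Midpoints m₁,…,m₆ = 2.25, 2.75, 3.25, 3.75, 4.25, 4.75.
f(m₁)=-11.375, f(m₂)=-16.875, f(m₃)=-23.375, f(m₄)=-30.875, f(m₅)=-39.375, f(m₆)=-48.875.
h·[f(m₁) + f(m₂) + f(m₃) + f(m₄) + f(m₅) + f(m₆)] = 0.5·(-170.75) = -85.375.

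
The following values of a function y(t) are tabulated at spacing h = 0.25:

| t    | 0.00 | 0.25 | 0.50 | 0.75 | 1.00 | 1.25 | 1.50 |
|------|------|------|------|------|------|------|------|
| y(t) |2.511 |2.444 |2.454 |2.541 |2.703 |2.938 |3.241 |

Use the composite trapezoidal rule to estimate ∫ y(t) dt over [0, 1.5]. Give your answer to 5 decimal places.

h = 0.25, n = 6.
(h/2)·[y₀ + 2y₁ + 2y₂ + 2y₃ + 2y₄ + 2y₅ + y₆] = 0.125·(31.912) = 3.98900.

3.98900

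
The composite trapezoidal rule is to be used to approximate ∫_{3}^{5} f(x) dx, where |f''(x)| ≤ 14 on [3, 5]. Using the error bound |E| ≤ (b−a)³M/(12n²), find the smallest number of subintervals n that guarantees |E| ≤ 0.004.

Need 112/(12n²) ≤ 0.004.
n² ≥ 112/(12·0.004) = 2333.33 ⇒ n ≥ 48.3046, so the smallest n is 49.

49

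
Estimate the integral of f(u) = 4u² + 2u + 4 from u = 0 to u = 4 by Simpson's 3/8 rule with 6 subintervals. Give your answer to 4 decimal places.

h = (4 − 0)/6 = 0.666667.
Nodes u₀,…,u₆ = 0, 0.666667, 1.333333, 2, 2.666667, 3.333333, 4.
f(u) = 4u² + 2u + 4: f₀=4, f₁=7.111111, f₂=13.777778, f₃=24, f₄=37.777778, f₅=55.111111, f₆=76.
(3h/8)·[f₀ + 3f₁ + 3f₂ + 2f₃ + 3f₄ + 3f₅ + f₆] = 0.25·(469.333333) = 117.3333.

117.3333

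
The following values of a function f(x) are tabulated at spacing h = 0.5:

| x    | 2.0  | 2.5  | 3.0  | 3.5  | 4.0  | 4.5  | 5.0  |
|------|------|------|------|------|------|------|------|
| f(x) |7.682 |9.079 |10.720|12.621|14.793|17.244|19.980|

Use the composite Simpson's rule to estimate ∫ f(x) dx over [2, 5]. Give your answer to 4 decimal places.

39.0773

h = 0.5, n = 6.
(h/3)·[y₀ + 4y₁ + 2y₂ + 4y₃ + 2y₄ + 4y₅ + y₆] = 0.166667·(234.464) = 39.0773.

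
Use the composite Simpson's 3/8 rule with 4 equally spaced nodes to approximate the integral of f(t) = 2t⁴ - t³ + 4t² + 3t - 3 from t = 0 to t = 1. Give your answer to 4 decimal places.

-0.0093

h = (1 − 0)/3 = 0.333333.
Nodes t₀,…,t₃ = 0, 0.333333, 0.666667, 1.
f(t) = 2t⁴ - t³ + 4t² + 3t - 3: f₀=-3, f₁=-1.567901, f₂=0.876543, f₃=5.
(3h/8)·[f₀ + 3f₁ + 3f₂ + f₃] = 0.125·(-0.074074) = -0.0093.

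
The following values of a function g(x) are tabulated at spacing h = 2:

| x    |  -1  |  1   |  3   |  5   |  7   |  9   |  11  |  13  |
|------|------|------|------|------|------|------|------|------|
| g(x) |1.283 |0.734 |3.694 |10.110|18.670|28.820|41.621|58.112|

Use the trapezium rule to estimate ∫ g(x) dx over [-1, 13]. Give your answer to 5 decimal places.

266.69300

h = 2, n = 7.
(h/2)·[y₀ + 2y₁ + 2y₂ + 2y₃ + 2y₄ + 2y₅ + 2y₆ + y₇] = 1·(266.693) = 266.69300.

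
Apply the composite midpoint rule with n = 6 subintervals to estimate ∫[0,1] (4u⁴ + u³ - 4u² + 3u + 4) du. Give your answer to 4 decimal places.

5.2040

h = (1 − 0)/6 = 0.166667.
Midpoints m₁,…,m₆ = 0.083333, 0.25, 0.416667, 0.583333, 0.75, 0.916667.
f(m₁)=4.222994, f(m₂)=4.53125, f(m₃)=4.748457, f(m₄)=5.050540, f(m₅)=5.6875, f(m₆)=6.983410.
h·[f(m₁) + f(m₂) + f(m₃) + f(m₄) + f(m₅) + f(m₆)] = 0.166667·(31.224151) = 5.2040.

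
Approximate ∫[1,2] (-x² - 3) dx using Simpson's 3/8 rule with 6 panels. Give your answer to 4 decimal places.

-5.3333

h = (2 − 1)/6 = 0.166667.
Nodes x₀,…,x₆ = 1, 1.166667, 1.333333, 1.5, 1.666667, 1.833333, 2.
f(x) = -x² - 3: f₀=-4, f₁=-4.361111, f₂=-4.777778, f₃=-5.25, f₄=-5.777778, f₅=-6.361111, f₆=-7.
(3h/8)·[f₀ + 3f₁ + 3f₂ + 2f₃ + 3f₄ + 3f₅ + f₆] = 0.0625·(-85.333333) = -5.3333.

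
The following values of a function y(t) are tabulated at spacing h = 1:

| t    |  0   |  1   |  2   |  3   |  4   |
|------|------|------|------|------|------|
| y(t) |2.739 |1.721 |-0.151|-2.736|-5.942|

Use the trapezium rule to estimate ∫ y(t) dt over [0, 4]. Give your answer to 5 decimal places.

h = 1, n = 4.
(h/2)·[y₀ + 2y₁ + 2y₂ + 2y₃ + y₄] = 0.5·(-5.535) = -2.76750.

-2.76750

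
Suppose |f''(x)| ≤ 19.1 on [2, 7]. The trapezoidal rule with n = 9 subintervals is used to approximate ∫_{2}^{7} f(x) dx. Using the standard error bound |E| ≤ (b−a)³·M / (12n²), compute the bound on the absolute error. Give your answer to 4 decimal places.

|E| ≤ (5)³·19.1 / (12·9²) = 2387.5/972 = 2.4563.

2.4563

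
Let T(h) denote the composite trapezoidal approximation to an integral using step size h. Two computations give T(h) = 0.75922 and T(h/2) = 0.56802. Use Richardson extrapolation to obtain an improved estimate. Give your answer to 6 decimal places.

R = (4·T(h/2) − T(h)) / 3 = (4·0.56802 − 0.75922)/3 = (1.51286)/3 = 0.504287.

0.504287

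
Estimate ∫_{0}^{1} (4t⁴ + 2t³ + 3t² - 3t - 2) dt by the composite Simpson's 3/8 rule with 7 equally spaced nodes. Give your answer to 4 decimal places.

h = (1 − 0)/6 = 0.166667.
Nodes t₀,…,t₆ = 0, 0.166667, 0.333333, 0.5, 0.666667, 0.833333, 1.
f(t) = 4t⁴ + 2t³ + 3t² - 3t - 2: f₀=-2, f₁=-2.404321, f₂=-2.543210, f₃=-2.25, f₄=-1.283951, f₅=0.669753, f₆=4.
(3h/8)·[f₀ + 3f₁ + 3f₂ + 2f₃ + 3f₄ + 3f₅ + f₆] = 0.0625·(-19.185185) = -1.1991.

-1.1991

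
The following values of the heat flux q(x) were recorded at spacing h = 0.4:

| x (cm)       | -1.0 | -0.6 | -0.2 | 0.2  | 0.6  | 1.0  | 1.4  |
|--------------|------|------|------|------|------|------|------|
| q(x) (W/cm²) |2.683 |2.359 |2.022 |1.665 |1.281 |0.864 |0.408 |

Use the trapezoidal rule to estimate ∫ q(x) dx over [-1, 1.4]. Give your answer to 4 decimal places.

3.8946

h = 0.4, n = 6.
(h/2)·[y₀ + 2y₁ + 2y₂ + 2y₃ + 2y₄ + 2y₅ + y₆] = 0.2·(19.473) = 3.8946.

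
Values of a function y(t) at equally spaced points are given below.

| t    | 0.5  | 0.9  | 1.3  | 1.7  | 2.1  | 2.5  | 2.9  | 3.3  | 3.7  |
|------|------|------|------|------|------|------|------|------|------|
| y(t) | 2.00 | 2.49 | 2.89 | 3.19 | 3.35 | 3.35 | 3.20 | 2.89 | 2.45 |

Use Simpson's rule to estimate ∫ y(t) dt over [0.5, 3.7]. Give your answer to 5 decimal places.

h = 0.4, n = 8.
(h/3)·[y₀ + 4y₁ + 2y₂ + 4y₃ + 2y₄ + 4y₅ + 2y₆ + 4y₇ + y₈] = 0.133333·(71.01) = 9.46800.

9.46800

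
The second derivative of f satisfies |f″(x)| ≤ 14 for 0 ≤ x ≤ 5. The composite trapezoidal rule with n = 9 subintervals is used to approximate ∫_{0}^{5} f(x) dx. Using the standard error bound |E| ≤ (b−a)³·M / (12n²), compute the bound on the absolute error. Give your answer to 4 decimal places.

|E| ≤ (5)³·14 / (12·9²) = 1750/972 = 1.8004.

1.8004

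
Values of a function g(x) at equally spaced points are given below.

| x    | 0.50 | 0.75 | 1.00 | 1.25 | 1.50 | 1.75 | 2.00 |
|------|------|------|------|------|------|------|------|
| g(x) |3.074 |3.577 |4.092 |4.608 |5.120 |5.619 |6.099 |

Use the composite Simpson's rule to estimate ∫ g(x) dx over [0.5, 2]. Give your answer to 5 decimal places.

6.90108

h = 0.25, n = 6.
(h/3)·[y₀ + 4y₁ + 2y₂ + 4y₃ + 2y₄ + 4y₅ + y₆] = 0.083333·(82.813) = 6.90108.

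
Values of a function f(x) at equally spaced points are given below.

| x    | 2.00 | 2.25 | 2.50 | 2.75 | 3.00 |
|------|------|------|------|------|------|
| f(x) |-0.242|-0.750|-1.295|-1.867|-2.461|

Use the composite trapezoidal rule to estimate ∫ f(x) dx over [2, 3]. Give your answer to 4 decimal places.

-1.3159

h = 0.25, n = 4.
(h/2)·[y₀ + 2y₁ + 2y₂ + 2y₃ + y₄] = 0.125·(-10.527) = -1.3159.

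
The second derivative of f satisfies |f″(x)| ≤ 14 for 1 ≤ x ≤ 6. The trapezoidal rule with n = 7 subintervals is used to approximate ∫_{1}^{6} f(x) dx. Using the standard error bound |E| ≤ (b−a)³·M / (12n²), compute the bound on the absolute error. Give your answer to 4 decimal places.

2.9762

|E| ≤ (5)³·14 / (12·7²) = 1750/588 = 2.9762.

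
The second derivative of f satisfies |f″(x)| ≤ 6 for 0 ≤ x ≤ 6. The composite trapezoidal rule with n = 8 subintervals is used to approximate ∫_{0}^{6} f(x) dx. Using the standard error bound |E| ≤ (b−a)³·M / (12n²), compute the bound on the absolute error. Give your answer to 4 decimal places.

1.6875

|E| ≤ (6)³·6 / (12·8²) = 1296/768 = 1.6875.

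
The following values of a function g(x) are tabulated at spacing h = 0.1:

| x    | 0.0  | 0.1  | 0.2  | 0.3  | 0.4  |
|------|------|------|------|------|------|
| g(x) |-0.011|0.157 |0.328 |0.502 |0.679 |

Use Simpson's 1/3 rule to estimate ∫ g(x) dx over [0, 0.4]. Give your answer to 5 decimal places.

h = 0.1, n = 4.
(h/3)·[y₀ + 4y₁ + 2y₂ + 4y₃ + y₄] = 0.033333·(3.960) = 0.13200.

0.13200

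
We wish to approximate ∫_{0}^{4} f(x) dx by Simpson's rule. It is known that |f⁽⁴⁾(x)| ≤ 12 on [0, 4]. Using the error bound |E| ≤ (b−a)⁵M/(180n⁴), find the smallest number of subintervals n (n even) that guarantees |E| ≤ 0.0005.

20

Need 12288/(180n⁴) ≤ 0.0005.
n⁴ ≥ 12288/(180·0.0005) = 136533 ⇒ n ≥ 19.2225, so the smallest even n is 20. (n must be even for Simpson's rule.)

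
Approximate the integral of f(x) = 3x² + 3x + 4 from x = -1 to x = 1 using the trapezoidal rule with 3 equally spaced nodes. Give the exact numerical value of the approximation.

h = (1 − (-1))/2 = 1.
Nodes x₀,…,x₂ = -1, 0, 1.
f(x) = 3x² + 3x + 4: f₀=4, f₁=4, f₂=10.
(h/2)·[f₀ + 2f₁ + f₂] = 0.5·(22) = 11.

11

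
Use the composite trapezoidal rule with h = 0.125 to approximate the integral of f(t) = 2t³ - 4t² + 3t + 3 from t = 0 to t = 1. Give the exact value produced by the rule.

3.6640625

h = (1 − 0)/8 = 0.125.
Nodes t₀,…,t₈ = 0, 0.125, 0.25, 0.375, 0.5, 0.625, 0.75, 0.875, 1.
f(t) = 2t³ - 4t² + 3t + 3: f₀=3, f₁=3.31640625, f₂=3.53125, f₃=3.66796875, f₄=3.75, f₅=3.80078125, f₆=3.84375, f₇=3.90234375, f₈=4.
(h/2)·[f₀ + 2f₁ + 2f₂ + 2f₃ + 2f₄ + 2f₅ + 2f₆ + 2f₇ + f₈] = 0.0625·(58.625) = 3.6640625.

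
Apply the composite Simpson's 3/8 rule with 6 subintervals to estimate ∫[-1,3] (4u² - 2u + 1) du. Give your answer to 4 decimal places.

33.3333

h = (3 − (-1))/6 = 0.666667.
Nodes u₀,…,u₆ = -1, -0.333333, 0.333333, 1, 1.666667, 2.333333, 3.
f(u) = 4u² - 2u + 1: f₀=7, f₁=2.111111, f₂=0.777778, f₃=3, f₄=8.777778, f₅=18.111111, f₆=31.
(3h/8)·[f₀ + 3f₁ + 3f₂ + 2f₃ + 3f₄ + 3f₅ + f₆] = 0.25·(133.333333) = 33.3333.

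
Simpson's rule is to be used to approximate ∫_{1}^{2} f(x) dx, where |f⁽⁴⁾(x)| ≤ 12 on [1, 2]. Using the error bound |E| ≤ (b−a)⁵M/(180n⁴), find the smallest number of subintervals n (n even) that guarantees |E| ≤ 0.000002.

Need 12/(180n⁴) ≤ 0.000002.
n⁴ ≥ 12/(180·0.000002) = 33333.3 ⇒ n ≥ 13.5120, so the smallest even n is 14. (n must be even for Simpson's rule.)

14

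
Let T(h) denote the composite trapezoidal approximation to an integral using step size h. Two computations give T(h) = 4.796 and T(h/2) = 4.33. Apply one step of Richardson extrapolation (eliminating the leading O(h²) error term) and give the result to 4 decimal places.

4.1747

R = (4·T(h/2) − T(h)) / 3 = (4·4.33 − 4.796)/3 = (12.524)/3 = 4.1747.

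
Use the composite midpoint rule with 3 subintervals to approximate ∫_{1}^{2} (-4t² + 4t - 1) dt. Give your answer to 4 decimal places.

-4.2963

h = (2 − 1)/3 = 0.333333.
Midpoints m₁,…,m₃ = 1.166667, 1.5, 1.833333.
f(m₁)=-1.777778, f(m₂)=-4, f(m₃)=-7.111111.
h·[f(m₁) + f(m₂) + f(m₃)] = 0.333333·(-12.888889) = -4.2963.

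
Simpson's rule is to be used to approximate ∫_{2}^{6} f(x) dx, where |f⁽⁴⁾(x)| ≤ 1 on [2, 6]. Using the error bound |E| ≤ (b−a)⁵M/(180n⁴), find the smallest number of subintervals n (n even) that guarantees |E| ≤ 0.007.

Need 1024/(180n⁴) ≤ 0.007.
n⁴ ≥ 1024/(180·0.007) = 812.698 ⇒ n ≥ 5.3393, so the smallest even n is 6. (n must be even for Simpson's rule.)

6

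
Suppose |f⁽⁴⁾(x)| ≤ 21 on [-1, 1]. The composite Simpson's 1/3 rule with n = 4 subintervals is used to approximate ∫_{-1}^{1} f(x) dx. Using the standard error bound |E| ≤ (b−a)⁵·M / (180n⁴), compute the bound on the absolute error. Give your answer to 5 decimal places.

0.01458

|E| ≤ (2)⁵·21 / (180·4⁴) = 672/46080 = 0.01458.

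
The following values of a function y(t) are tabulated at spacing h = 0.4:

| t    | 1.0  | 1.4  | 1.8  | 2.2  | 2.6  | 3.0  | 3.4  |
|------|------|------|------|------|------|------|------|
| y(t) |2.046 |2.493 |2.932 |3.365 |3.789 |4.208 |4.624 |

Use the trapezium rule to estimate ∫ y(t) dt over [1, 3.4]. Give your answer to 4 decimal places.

8.0488

h = 0.4, n = 6.
(h/2)·[y₀ + 2y₁ + 2y₂ + 2y₃ + 2y₄ + 2y₅ + y₆] = 0.2·(40.244) = 8.0488.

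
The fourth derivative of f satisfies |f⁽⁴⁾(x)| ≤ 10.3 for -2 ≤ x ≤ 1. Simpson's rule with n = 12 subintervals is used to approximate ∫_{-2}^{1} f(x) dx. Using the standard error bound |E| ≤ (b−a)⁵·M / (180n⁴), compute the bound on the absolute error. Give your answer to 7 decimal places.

|E| ≤ (3)⁵·10.3 / (180·12⁴) = 2502.9/3732480 = 0.0006706.

0.0006706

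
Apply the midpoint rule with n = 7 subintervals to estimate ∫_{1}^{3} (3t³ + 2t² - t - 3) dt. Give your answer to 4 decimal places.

h = (3 − 1)/7 = 0.285714.
Midpoints m₁,…,m₇ = 1.142857, 1.428571, 1.714286, 2, 2.285714, 2.571429, 2.857143.
f(m₁)=2.947522, f(m₂)=8.399417, f(m₃)=16.276968, f(m₄)=27, f(m₅)=40.988338, f(m₆)=58.661808, f(m₇)=80.440233.
h·[f(m₁) + f(m₂) + f(m₃) + f(m₄) + f(m₅) + f(m₆) + f(m₇)] = 0.285714·(234.714286) = 67.0612.

67.0612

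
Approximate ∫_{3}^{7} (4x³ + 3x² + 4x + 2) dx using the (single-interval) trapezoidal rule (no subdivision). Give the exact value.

3396

T = (b−a)/2 · [f(3) + f(7)] = 2·[149 + 1549] = 3396.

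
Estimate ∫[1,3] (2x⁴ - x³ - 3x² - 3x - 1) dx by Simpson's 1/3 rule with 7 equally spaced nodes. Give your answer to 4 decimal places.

36.8066

h = (3 − 1)/6 = 0.333333.
Nodes x₀,…,x₆ = 1, 1.333333, 1.666667, 2, 2.333333, 2.666667, 3.
f(x) = 2x⁴ - x³ - 3x² - 3x - 1: f₀=-6, f₁=-6.382716, f₂=-3.530864, f₃=5, f₄=22.246914, f₅=51.839506, f₆=98.
(h/3)·[f₀ + 4f₁ + 2f₂ + 4f₃ + 2f₄ + 4f₅ + f₆] = 0.111111·(331.259259) = 36.8066.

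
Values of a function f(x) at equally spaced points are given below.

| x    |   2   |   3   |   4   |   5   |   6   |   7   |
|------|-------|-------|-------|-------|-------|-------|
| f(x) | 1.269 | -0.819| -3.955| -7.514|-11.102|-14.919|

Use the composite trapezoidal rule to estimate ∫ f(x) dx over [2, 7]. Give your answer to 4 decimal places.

-30.2150

h = 1, n = 5.
(h/2)·[y₀ + 2y₁ + 2y₂ + 2y₃ + 2y₄ + y₅] = 0.5·(-60.430) = -30.2150.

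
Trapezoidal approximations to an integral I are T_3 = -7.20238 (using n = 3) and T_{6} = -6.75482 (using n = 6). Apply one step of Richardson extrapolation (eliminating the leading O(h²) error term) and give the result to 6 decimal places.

-6.605633

R = (4·T_{6} − T_3) / 3 = (4·(-6.75482) − (-7.20238))/3 = (-19.81690)/3 = -6.605633.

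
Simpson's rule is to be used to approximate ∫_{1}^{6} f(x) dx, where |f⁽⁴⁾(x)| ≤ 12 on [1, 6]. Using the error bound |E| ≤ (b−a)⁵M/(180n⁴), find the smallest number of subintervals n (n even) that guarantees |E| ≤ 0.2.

Need 37500/(180n⁴) ≤ 0.2.
n⁴ ≥ 37500/(180·0.2) = 1041.67 ⇒ n ≥ 5.6811, so the smallest even n is 6. (n must be even for Simpson's rule.)

6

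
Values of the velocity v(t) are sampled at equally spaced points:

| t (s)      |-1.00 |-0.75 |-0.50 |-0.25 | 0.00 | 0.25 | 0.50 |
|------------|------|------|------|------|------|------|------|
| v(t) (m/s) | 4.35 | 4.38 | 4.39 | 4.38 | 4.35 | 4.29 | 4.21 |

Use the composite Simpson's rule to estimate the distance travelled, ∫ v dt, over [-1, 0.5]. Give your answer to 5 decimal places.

h = 0.25, n = 6.
(h/3)·[y₀ + 4y₁ + 2y₂ + 4y₃ + 2y₄ + 4y₅ + y₆] = 0.083333·(78.24) = 6.52000.

6.52000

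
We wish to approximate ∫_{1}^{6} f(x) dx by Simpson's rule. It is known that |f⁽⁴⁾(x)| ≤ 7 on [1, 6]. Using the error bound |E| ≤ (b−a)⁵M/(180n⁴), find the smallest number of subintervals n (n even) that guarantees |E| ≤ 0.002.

16

Need 21875/(180n⁴) ≤ 0.002.
n⁴ ≥ 21875/(180·0.002) = 60763.9 ⇒ n ≥ 15.7004, so the smallest even n is 16. (n must be even for Simpson's rule.)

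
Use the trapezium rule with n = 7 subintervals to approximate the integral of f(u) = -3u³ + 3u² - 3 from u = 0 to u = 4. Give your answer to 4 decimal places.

-143.2653

h = (4 − 0)/7 = 0.571429.
Nodes u₀,…,u₇ = 0, 0.571429, 1.142857, 1.714286, 2.285714, 2.857143, 3.428571, 4.
f(u) = -3u³ + 3u² - 3: f₀=-3, f₁=-2.580175, f₂=-3.559767, f₃=-9.297376, f₄=-23.151603, f₅=-48.481050, f₆=-88.644315, f₇=-147.
(h/2)·[f₀ + 2f₁ + 2f₂ + 2f₃ + 2f₄ + 2f₅ + 2f₆ + f₇] = 0.285714·(-501.428571) = -143.2653.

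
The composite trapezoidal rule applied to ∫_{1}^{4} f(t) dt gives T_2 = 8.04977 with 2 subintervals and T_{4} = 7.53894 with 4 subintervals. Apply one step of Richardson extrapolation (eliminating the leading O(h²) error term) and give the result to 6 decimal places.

R = (4·T_{4} − T_2) / 3 = (4·7.53894 − 8.04977)/3 = (22.10599)/3 = 7.368663.

7.368663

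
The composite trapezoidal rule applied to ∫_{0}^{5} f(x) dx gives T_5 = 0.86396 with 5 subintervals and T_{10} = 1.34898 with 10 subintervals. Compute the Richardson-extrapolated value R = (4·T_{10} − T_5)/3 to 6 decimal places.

1.510653

R = (4·T_{10} − T_5) / 3 = (4·1.34898 − 0.86396)/3 = (4.53196)/3 = 1.510653.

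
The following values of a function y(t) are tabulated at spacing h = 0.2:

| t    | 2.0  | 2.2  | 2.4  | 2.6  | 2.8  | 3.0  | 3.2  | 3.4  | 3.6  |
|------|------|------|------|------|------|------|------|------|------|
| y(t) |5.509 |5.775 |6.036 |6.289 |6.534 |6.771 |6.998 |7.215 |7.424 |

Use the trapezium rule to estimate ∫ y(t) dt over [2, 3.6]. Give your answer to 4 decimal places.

h = 0.2, n = 8.
(h/2)·[y₀ + 2y₁ + 2y₂ + 2y₃ + 2y₄ + 2y₅ + 2y₆ + 2y₇ + y₈] = 0.1·(104.169) = 10.4169.

10.4169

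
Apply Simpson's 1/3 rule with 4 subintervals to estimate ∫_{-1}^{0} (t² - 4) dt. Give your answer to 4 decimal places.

h = (0 − (-1))/4 = 0.25.
Nodes t₀,…,t₄ = -1, -0.75, -0.5, -0.25, 0.
f(t) = t² - 4: f₀=-3, f₁=-3.4375, f₂=-3.75, f₃=-3.9375, f₄=-4.
(h/3)·[f₀ + 4f₁ + 2f₂ + 4f₃ + f₄] = 0.083333·(-44) = -3.6667.

-3.6667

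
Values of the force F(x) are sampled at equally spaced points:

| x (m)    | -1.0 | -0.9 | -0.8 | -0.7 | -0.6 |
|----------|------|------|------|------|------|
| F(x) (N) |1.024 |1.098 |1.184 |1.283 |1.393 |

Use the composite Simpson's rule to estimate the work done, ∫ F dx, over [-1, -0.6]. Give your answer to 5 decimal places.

h = 0.1, n = 4.
(h/3)·[y₀ + 4y₁ + 2y₂ + 4y₃ + y₄] = 0.033333·(14.309) = 0.47697.

0.47697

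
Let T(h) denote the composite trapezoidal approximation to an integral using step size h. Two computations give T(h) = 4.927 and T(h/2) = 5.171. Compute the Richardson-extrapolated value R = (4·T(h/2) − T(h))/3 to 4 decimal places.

R = (4·T(h/2) − T(h)) / 3 = (4·5.171 − 4.927)/3 = (15.757)/3 = 5.2523.

5.2523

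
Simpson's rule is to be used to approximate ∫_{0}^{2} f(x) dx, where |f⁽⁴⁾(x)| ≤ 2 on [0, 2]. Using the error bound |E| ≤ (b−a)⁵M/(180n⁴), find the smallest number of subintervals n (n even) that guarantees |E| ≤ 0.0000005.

30

Need 64/(180n⁴) ≤ 0.0000005.
n⁴ ≥ 64/(180·0.0000005) = 711111 ⇒ n ≥ 29.0392, so the smallest even n is 30. (n must be even for Simpson's rule.)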